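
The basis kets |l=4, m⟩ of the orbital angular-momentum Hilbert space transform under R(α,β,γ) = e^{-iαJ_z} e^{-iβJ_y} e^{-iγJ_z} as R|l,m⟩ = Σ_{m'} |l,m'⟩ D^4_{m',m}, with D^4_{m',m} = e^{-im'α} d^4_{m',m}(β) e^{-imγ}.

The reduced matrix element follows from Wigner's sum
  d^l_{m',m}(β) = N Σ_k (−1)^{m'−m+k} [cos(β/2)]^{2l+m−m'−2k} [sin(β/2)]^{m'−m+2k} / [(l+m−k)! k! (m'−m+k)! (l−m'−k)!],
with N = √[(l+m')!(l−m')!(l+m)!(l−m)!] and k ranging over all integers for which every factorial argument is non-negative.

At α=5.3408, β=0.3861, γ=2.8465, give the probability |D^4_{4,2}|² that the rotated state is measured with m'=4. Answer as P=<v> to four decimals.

Split into d^4_{4,2}(β=0.3861) × two z-phases.
c=cos(0.3861/2)=0.981424, s=sin(0.3861/2)=0.191853; N=√[40320·1·720·2]=7619.763776
k∈{0} keeps every argument non-negative
  k=0: (−1)^2·7619.7638/(1440)·0.9814^6·0.1919^2 = +0.174043
d^4_{4,2}(0.3861) = +0.174043
|D^4_{4,2}|² = |d^4_{4,2}(β)|² = (+0.174043)² = 0.030291 (the z-rotation phases have unit modulus)

P=0.0303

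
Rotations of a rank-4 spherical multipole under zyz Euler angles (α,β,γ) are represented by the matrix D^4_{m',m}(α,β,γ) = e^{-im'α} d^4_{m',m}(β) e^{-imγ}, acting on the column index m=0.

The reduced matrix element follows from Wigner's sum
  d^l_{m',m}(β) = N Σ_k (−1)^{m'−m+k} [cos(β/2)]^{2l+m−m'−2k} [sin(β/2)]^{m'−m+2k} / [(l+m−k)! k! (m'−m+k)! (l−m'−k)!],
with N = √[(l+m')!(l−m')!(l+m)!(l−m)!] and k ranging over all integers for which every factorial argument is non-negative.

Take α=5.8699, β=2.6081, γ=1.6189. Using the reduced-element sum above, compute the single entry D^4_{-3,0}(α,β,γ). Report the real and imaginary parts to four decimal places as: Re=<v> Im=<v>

Split into d^4_{-3,0}(β=2.6081) × two z-phases.
With c≡cos(β/2)=0.263594 and s≡sin(β/2)=0.964634, N=[1·5040·24·24]^{1/2}=1703.830978
k∈{3,4} keeps every argument non-negative
  k=3: (−1)^0·1703.8310/(144)·0.2636^5·0.9646^3 = +0.013515
  k=4: (−1)^1·1703.8310/(144)·0.2636^3·0.9646^5 = -0.181002
d^4_{-3,0}(2.6081) = +0.013515 -0.181002 = -0.167487
Phases: e^{-i·(-3)·5.8699}=+0.324933-0.945737i, e^{-i·(0)·1.6189}=+1.000000+0.000000i ⇒ D=-0.054422+0.158398i

Re=-0.0544 Im=0.1584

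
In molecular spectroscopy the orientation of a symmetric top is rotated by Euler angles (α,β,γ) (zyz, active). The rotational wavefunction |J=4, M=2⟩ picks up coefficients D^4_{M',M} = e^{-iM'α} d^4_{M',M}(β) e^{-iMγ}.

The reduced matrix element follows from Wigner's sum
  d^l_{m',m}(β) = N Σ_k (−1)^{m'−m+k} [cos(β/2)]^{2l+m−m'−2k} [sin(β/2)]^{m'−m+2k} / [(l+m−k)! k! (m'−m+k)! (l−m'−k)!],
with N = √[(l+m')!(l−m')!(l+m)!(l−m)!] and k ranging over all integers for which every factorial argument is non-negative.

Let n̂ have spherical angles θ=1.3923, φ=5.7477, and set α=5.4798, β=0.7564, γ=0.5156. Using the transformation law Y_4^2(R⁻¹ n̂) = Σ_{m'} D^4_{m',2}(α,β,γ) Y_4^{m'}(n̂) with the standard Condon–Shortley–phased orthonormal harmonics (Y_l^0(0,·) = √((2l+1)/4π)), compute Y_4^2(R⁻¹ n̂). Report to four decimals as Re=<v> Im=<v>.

Re=0.4205 Im=-0.0729

Need the full column D^4_{m',2} for m'=−4..4 at α=5.4798, β=0.7564, γ=0.5156.
cos(β/2)=0.929331, sin(β/2)=0.369248
d^4_{-4,2}: single k=6 term ⇒ +0.011583;  D = -0.005222+0.010340i
d^4_{-3,2}: k∈[5..6] ⇒ +0.061843 -0.003254 = +0.058588;  D = -0.055976+0.017301i
d^4_{-2,2}: k∈[4..6] ⇒ +0.207992 -0.026268 +0.000346 = +0.182069;  D = -0.159463-0.087867i
d^4_{-1,2}: k∈[3..5] ⇒ +0.493540 -0.116872 +0.003690 = +0.380358;  D = -0.099175-0.367201i
d^4_{0,2}: k∈[2..4] ⇒ +0.833259 -0.350788 +0.020767 = +0.503238;  D = +0.258558-0.431736i
d^4_{1,2}: k∈[1..3] ⇒ +0.937879 -0.740309 +0.077915 = +0.275484;  D = +0.268367-0.062218i
d^4_{2,2}: k∈[0..2] ⇒ +0.556369 -1.053999 +0.207992 = -0.289638;  D = -0.242972-0.157654i
d^4_{3,2}: k∈[0..1] ⇒ -0.827132 +0.391735 = -0.435397;  D = -0.083015-0.427410i
d^4_{4,2}: single k=0 term ⇒ +0.464770;  D = -0.266840+0.380536i
Y_4^{m'}(θ=1.3923,φ=5.7477) and Σ D·Y over m':
  (-0.0052+0.0103i)·(-0.2244+0.3492i)  (-0.0560+0.0173i)·(-0.0076+0.2117i)  (-0.1595-0.0879i)·(-0.1210-0.2216i)  (-0.0992-0.3672i)·(-0.1976-0.1172i)  (+0.2586-0.4317i)·(+0.2210+0.0000i)  (+0.2684-0.0622i)·(+0.1976-0.1172i)  (-0.2430-0.1577i)·(-0.1210+0.2216i)  (-0.0830-0.4274i)·(+0.0076+0.2117i)  (-0.2668+0.3805i)·(-0.2244-0.3492i)
Y_4^2(R⁻¹ n̂) = +0.420505-0.072910i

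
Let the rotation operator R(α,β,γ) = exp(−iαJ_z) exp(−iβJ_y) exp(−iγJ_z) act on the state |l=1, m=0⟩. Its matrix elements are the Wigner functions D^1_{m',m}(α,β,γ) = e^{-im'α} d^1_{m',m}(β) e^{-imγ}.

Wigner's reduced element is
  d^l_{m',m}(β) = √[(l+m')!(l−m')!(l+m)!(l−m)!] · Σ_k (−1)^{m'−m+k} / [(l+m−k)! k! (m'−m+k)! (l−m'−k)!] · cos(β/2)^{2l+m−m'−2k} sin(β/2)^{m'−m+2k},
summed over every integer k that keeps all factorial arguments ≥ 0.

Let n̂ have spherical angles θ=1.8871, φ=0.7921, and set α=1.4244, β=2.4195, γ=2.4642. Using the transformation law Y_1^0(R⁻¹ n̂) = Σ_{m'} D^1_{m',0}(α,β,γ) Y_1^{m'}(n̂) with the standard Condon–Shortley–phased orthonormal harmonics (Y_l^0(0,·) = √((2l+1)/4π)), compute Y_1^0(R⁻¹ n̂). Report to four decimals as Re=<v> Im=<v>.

Need the full column D^1_{m',0} for m'=−1..1 at α=1.4244, β=2.4195, γ=2.4642.
cos(β/2)=0.353253, sin(β/2)=0.935528
d^1_{-1,0}: single k=1 term ⇒ +0.467367;  D = +0.068177+0.462367i
d^1_{0,0}: k∈[0..1] ⇒ +0.124788 -0.875212 = -0.750424;  D = -0.750424+0.000000i
d^1_{1,0}: single k=0 term ⇒ -0.467367;  D = -0.068177+0.462367i
Y_1^{m'}(θ=1.8871,φ=0.7921) and Σ D·Y over m':
  (+0.0682+0.4624i)·(+0.2306-0.2337i)  (-0.7504+0.0000i)·(-0.1520+0.0000i)  (-0.0682+0.4624i)·(-0.2306-0.2337i)
Y_1^0(R⁻¹ n̂) = +0.361638+0.000000i

Re=0.3616 Im=0.0000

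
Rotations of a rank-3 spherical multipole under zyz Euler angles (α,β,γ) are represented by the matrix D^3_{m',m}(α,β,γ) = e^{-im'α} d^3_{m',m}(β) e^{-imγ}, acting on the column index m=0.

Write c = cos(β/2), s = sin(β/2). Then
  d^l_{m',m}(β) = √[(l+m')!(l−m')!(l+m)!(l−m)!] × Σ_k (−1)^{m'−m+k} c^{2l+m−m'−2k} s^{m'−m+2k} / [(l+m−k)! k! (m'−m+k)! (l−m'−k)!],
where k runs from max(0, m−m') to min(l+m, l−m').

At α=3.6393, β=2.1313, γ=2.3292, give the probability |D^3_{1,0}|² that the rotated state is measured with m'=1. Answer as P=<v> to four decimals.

P=0.0230

Split into d^3_{1,0}(β=2.1313) × two z-phases.
c=cos(2.1313/2)=0.483935, s=sin(2.1313/2)=0.875104; N=√[24·2·6·6]=41.569219
Admissible k: 0..2 (factorial args all ≥0)
  k=0: (−1)^1·41.5692/(12)·0.4839^5·0.8751^1 = -0.080461
  k=1: (−1)^2·41.5692/(4)·0.4839^3·0.8751^3 = +0.789319
  k=2: (−1)^3·41.5692/(12)·0.4839^1·0.8751^5 = -0.860351
d^3_{1,0}(2.1313) = -0.080461 +0.789319 -0.860351 = -0.151493
|D^3_{1,0}|² = |d^3_{1,0}(β)|² = (-0.151493)² = 0.022950 (the z-rotation phases have unit modulus)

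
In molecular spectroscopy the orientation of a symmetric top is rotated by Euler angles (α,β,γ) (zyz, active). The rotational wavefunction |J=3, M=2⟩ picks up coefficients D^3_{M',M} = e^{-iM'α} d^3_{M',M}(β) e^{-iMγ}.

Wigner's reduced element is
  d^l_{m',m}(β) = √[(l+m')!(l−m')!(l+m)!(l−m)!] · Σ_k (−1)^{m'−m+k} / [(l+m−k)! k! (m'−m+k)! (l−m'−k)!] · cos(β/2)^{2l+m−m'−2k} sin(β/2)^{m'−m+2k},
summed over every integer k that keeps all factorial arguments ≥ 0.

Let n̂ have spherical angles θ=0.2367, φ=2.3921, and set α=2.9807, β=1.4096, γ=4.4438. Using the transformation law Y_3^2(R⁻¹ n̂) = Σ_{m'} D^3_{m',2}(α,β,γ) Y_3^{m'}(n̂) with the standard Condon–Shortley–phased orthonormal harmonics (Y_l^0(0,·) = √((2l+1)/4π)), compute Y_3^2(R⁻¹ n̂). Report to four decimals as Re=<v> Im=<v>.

Re=-0.2144 Im=-0.2279

Need the full column D^3_{m',2} for m'=−3..3 at α=2.9807, β=1.4096, γ=4.4438.
cos(β/2)=0.761741, sin(β/2)=0.647881
d^3_{-3,2}: single k=5 term ⇒ +0.212991;  D = +0.212675+0.011602i
d^3_{-2,2}: k∈[4..5] ⇒ +0.511172 -0.073956 = +0.437216;  D = -0.427113-0.093447i
d^3_{-1,2}: k∈[3..4] ⇒ +0.760219 -0.274970 = +0.485249;  D = +0.451299+0.178314i
d^3_{0,2}: k∈[2..3] ⇒ +0.774072 -0.559961 = +0.214111;  D = -0.183955-0.109564i
d^3_{1,2}: k∈[1..2] ⇒ +0.525452 -0.760219 = -0.234768;  D = -0.179852-0.150895i
d^3_{2,2}: k∈[0..1] ⇒ +0.195364 -0.706628 = -0.511264;  D = +0.333969+0.387112i
d^3_{3,2}: single k=0 term ⇒ -0.407013;  D = -0.213067-0.346788i
Y_3^{m'}(θ=0.2367,φ=2.3921) and Σ D·Y over m':
  (+0.2127+0.0116i)·(+0.0034-0.0042i)  (-0.4271-0.0934i)·(+0.0039+0.0545i)  (+0.4513+0.1783i)·(-0.2067-0.1923i)  (-0.1840-0.1096i)·(+0.6258+0.0000i)  (-0.1799-0.1509i)·(+0.2067-0.1923i)  (+0.3340+0.3871i)·(+0.0039-0.0545i)  (-0.2131-0.3468i)·(-0.0034-0.0042i)
Y_3^2(R⁻¹ n̂) = -0.214425-0.227912i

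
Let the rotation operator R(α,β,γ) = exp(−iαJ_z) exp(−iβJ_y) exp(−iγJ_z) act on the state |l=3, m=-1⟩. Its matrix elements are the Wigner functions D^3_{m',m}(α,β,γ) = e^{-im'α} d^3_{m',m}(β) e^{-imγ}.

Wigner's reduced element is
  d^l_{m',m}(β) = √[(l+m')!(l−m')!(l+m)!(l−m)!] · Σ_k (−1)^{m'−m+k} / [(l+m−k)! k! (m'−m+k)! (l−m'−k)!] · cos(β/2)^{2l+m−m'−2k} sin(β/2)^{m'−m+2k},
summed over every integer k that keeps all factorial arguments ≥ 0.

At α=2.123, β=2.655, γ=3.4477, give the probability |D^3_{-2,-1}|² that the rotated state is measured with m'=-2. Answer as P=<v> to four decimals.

Split into d^3_{-2,-1}(β=2.655) × two z-phases.
c=cos(2.655/2)=0.240903, s=sin(2.655/2)=0.970549; N=√[1·120·2·24]=75.894664
Admissible k: 1..2 (factorial args all ≥0)
  k=1: (−1)^0·75.8947/(24)·0.2409^5·0.9705^1 = +0.002490
  k=2: (−1)^1·75.8947/(12)·0.2409^3·0.9705^3 = -0.080837
d^3_{-2,-1}(2.655) = +0.002490 -0.080837 = -0.078347
|D^3_{-2,-1}|² = |d^3_{-2,-1}(β)|² = (-0.078347)² = 0.006138 (the z-rotation phases have unit modulus)

P=0.0061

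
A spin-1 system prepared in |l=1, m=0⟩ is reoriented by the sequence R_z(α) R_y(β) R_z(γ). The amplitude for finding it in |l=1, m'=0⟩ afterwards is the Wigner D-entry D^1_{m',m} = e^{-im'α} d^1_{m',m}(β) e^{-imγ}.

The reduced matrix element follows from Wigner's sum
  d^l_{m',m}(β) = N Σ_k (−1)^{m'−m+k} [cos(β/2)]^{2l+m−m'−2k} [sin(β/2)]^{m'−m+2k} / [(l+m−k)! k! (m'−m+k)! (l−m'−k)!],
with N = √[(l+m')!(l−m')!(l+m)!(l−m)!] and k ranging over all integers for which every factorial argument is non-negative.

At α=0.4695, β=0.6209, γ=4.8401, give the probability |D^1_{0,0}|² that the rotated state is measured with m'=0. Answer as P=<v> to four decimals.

D^1_{0,0}(0.4695,0.6209,4.8401) = e^{-i·0·0.4695}·d^1_{0,0}(0.6209)·e^{-i·0·4.8401}. Compute d first:
Half-angle: c=0.952196, s=0.305487. N=√(1·1·1·1)=1.000000
k: max(0,(0)−(0))=0 … min(1+(0),1−(0))=1
  k=0: (−1)^0·1.0000/(1)·0.9522^2·0.3055^0 = +0.906678
  k=1: (−1)^1·1.0000/(1)·0.9522^0·0.3055^2 = -0.093322
d^1_{0,0}(0.6209) = +0.906678 -0.093322 = +0.813355
|D^1_{0,0}|² = |d^1_{0,0}(β)|² = (+0.813355)² = 0.661547 (the z-rotation phases have unit modulus)

P=0.6615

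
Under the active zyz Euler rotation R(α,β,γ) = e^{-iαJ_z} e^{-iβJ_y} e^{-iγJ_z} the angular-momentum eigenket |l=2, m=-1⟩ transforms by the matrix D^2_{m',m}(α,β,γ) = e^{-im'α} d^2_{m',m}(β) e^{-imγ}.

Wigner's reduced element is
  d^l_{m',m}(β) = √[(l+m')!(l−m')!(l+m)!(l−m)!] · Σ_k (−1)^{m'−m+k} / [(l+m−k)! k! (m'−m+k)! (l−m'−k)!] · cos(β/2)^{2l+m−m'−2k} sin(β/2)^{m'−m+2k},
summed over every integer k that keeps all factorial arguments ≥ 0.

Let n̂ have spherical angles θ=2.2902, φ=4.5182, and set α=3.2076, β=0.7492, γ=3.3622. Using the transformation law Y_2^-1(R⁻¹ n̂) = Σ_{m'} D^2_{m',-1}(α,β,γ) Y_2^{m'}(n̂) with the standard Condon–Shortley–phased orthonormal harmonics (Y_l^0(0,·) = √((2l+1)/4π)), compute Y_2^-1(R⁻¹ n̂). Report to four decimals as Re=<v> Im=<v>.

Need the full column D^2_{m',-1} for m'=−2..2 at α=3.2076, β=0.7492, γ=3.3622.
cos(β/2)=0.930654, sin(β/2)=0.365900
d^2_{-2,-1}: single k=1 term ⇒ +0.589872;  D = -0.553577-0.203718i
d^2_{-1,-1}: k∈[0..1] ⇒ +0.750159 -0.347875 = +0.402284;  D = +0.385873+0.113728i
d^2_{0,-1}: k∈[0..1] ⇒ -0.722442 +0.111674 = -0.610768;  D = +0.595966+0.133650i
d^2_{1,-1}: k∈[0..1] ⇒ +0.347875 -0.017925 = +0.329950;  D = +0.326015+0.050807i
d^2_{2,-1}: single k=0 term ⇒ -0.091181;  D = +0.090824+0.008067i
Y_2^{m'}(θ=2.2902,φ=4.5182) and Σ D·Y over m':
  (-0.5536-0.2037i)·(-0.2023-0.0828i)  (+0.3859+0.1137i)·(+0.0739-0.3757i)  (+0.5960+0.1336i)·(+0.0954+0.0000i)  (+0.3260+0.0508i)·(-0.0739-0.3757i)  (+0.0908+0.0081i)·(-0.2023+0.0828i)
Y_2^-1(R⁻¹ n̂) = +0.199194-0.157156i

Re=0.1992 Im=-0.1572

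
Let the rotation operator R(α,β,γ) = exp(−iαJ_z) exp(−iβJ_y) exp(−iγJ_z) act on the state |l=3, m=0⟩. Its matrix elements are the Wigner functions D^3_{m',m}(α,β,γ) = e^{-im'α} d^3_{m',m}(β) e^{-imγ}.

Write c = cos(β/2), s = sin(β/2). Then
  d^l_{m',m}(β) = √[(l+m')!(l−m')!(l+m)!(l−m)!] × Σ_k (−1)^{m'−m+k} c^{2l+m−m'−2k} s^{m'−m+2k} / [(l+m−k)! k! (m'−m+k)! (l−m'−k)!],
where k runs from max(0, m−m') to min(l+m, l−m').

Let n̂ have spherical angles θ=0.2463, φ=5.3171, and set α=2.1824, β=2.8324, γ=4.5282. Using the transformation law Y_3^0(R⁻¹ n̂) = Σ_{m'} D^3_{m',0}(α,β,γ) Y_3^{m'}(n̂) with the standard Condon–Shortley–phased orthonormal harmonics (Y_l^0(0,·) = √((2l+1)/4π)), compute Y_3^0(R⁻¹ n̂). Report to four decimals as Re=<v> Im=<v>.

Need the full column D^3_{m',0} for m'=−3..3 at α=2.1824, β=2.8324, γ=4.5282.
cos(β/2)=0.153981, sin(β/2)=0.988074
d^3_{-3,0}: single k=3 term ⇒ +0.015750;  D = +0.015204+0.004110i
d^3_{-2,0}: k∈[2..3] ⇒ +0.003006 -0.123781 = -0.120775;  D = +0.041140+0.113552i
d^3_{-1,0}: k∈[1..3] ⇒ +0.000296 -0.036600 +0.502349 = +0.466045;  D = -0.267594+0.381564i
d^3_{0,0}: k∈[0..3] ⇒ +0.000013 -0.004940 +0.203393 -0.930543 = -0.732076;  D = -0.732076+0.000000i
d^3_{1,0}: k∈[0..2] ⇒ -0.000296 +0.036600 -0.502349 = -0.466045;  D = +0.267594+0.381564i
d^3_{2,0}: k∈[0..1] ⇒ +0.003006 -0.123781 = -0.120775;  D = +0.041140-0.113552i
d^3_{3,0}: single k=0 term ⇒ -0.015750;  D = -0.015204+0.004110i
Y_3^{m'}(θ=0.2463,φ=5.3171) and Σ D·Y over m':
  (+0.0152+0.0041i)·(-0.0059+0.0015i)  (+0.0411+0.1136i)·(-0.0208+0.0551i)  (-0.2676+0.3816i)·(+0.1659+0.2400i)  (-0.7321+0.0000i)·(+0.6163+0.0000i)  (+0.2676+0.3816i)·(-0.1659+0.2400i)  (+0.0411-0.1136i)·(-0.0208-0.0551i)  (-0.0152+0.0041i)·(+0.0059+0.0015i)
Y_3^0(R⁻¹ n̂) = -0.737513-0.000000i

Re=-0.7375 Im=0.0000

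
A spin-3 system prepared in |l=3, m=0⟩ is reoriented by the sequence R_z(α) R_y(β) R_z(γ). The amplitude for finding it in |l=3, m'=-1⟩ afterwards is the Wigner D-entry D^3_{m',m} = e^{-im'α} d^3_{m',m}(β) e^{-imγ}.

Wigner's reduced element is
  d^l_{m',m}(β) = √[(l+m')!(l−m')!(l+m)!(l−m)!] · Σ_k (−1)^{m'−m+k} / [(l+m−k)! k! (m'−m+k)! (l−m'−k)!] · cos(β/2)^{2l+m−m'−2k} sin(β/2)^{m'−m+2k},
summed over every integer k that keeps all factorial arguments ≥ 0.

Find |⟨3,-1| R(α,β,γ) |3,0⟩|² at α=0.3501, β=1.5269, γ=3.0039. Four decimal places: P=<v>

First d^3_{-1,0}(β=1.5269), then the phase factors e^{-i(-1)α} and e^{-i(0)γ}:
Half-angle: c=0.722455, s=0.691418. N=√(2·24·6·6)=41.569219
k: max(0,(0)−(-1))=1 … min(3+(0),3−(-1))=3
  k=1: (−1)^0·41.5692/(12)·0.7225^5·0.6914^1 = +0.471395
  k=2: (−1)^1·41.5692/(4)·0.7225^3·0.6914^3 = -1.295288
  k=3: (−1)^2·41.5692/(12)·0.7225^1·0.6914^5 = +0.395462
d^3_{-1,0}(1.5269) = +0.471395 -1.295288 +0.395462 = -0.428430
|D^3_{-1,0}|² = |d^3_{-1,0}(β)|² = (-0.428430)² = 0.183553 (the z-rotation phases have unit modulus)

P=0.1836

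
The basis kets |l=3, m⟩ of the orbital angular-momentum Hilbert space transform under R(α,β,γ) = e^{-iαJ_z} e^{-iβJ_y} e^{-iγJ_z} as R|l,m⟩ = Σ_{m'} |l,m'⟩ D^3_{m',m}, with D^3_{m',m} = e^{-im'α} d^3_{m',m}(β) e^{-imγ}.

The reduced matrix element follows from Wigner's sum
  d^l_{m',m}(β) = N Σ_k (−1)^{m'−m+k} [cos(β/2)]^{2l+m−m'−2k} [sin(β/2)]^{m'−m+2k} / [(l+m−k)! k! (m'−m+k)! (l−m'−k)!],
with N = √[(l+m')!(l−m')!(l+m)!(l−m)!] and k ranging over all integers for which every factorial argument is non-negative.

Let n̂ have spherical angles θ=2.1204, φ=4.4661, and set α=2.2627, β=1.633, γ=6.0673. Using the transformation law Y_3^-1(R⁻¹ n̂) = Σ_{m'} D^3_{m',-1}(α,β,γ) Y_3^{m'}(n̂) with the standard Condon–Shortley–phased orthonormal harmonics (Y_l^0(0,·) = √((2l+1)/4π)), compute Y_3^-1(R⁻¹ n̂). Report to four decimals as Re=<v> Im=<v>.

Need the full column D^3_{m',-1} for m'=−3..3 at α=2.2627, β=1.633, γ=6.0673.
cos(β/2)=0.684776, sin(β/2)=0.728754
d^3_{-3,-1}: single k=2 term ⇒ +0.452274;  D = +0.433514+0.128908i
d^3_{-2,-1}: k∈[1..2] ⇒ +0.346995 -0.785991 = -0.438996;  D = +0.172115+0.403849i
d^3_{-1,-1}: k∈[0..2] ⇒ +0.103108 -0.934212 +0.793544 = -0.037560;  D = +0.017212-0.033385i
d^3_{0,-1}: k∈[0..2] ⇒ -0.380114 +1.291516 -0.487576 = +0.423825;  D = +0.413987-0.090789i
d^3_{1,-1}: k∈[0..2] ⇒ +0.700659 -1.058059 +0.149790 = -0.207609;  D = +0.163626+0.127781i
d^3_{2,-1}: k∈[0..1] ⇒ -0.785991 +0.445094 = -0.340897;  D = -0.009849-0.340755i
d^3_{3,-1}: single k=0 term ⇒ +0.512231;  D = +0.384828-0.338065i
Y_3^{m'}(θ=2.1204,φ=4.4661) and Σ D·Y over m':
  (+0.4335+0.1289i)·(+0.1742-0.1912i)  (+0.1721+0.4038i)·(+0.3420+0.1836i)  (+0.0172-0.0334i)·(-0.0245+0.0974i)  (+0.4140-0.0908i)·(+0.3189+0.0000i)  (+0.1636+0.1278i)·(+0.0245+0.0974i)  (-0.0098-0.3408i)·(+0.3420-0.1836i)  (+0.3848-0.3381i)·(-0.1742-0.1912i)
Y_3^-1(R⁻¹ n̂) = +0.013691-0.027560i

Re=0.0137 Im=-0.0276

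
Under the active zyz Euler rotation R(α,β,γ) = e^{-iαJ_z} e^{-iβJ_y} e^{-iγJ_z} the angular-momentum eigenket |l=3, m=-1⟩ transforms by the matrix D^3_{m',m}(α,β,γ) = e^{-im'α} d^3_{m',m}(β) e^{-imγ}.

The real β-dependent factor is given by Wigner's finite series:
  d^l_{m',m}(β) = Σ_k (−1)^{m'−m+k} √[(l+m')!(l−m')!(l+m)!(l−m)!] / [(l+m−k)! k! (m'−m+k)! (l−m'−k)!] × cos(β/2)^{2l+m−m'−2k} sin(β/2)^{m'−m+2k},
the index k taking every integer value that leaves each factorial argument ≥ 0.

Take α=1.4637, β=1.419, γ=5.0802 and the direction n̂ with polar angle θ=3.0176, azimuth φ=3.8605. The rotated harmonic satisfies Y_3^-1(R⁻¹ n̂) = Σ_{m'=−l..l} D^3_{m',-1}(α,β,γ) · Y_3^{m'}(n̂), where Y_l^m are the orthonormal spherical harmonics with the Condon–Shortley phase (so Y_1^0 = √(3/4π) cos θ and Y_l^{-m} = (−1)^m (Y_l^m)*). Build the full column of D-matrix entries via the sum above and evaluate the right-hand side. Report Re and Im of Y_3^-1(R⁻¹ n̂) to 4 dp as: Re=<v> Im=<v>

Re=-0.0620 Im=0.2146

Need the full column D^3_{m',-1} for m'=−3..3 at α=1.4637, β=1.419, γ=5.0802.
cos(β/2)=0.758688, sin(β/2)=0.651455
d^3_{-3,-1}: single k=2 term ⇒ +0.544585;  D = -0.543996-0.025326i
d^3_{-2,-1}: k∈[1..2] ⇒ +0.517844 -0.763610 = -0.245765;  D = +0.037606-0.242871i
d^3_{-1,-1}: k∈[0..2] ⇒ +0.190712 -1.124891 +0.622033 = -0.312145;  D = -0.301597-0.080462i
d^3_{0,-1}: k∈[0..2] ⇒ -0.567270 +1.254739 -0.308371 = +0.379097;  D = +0.136313-0.353742i
d^3_{1,-1}: k∈[0..2] ⇒ +0.843668 -0.829378 +0.076437 = +0.090727;  D = -0.080687-0.041486i
d^3_{2,-1}: k∈[0..1] ⇒ -0.763610 +0.281503 = -0.482106;  D = +0.265013-0.402734i
d^3_{3,-1}: single k=0 term ⇒ +0.401521;  D = +0.309901+0.255304i
Y_3^{m'}(θ=3.0176,φ=3.8605) and Σ D·Y over m':
  (-0.5440-0.0253i)·(+0.0004+0.0007i)  (+0.0376-0.2429i)·(-0.0021+0.0154i)  (-0.3016-0.0805i)·(-0.1180+0.1033i)  (+0.1363-0.3537i)·(-0.7123+0.0000i)  (-0.0807-0.0415i)·(+0.1180+0.1033i)  (+0.2650-0.4027i)·(-0.0021-0.0154i)  (+0.3099+0.2553i)·(-0.0004+0.0007i)
Y_3^-1(R⁻¹ n̂) = -0.062036+0.214645i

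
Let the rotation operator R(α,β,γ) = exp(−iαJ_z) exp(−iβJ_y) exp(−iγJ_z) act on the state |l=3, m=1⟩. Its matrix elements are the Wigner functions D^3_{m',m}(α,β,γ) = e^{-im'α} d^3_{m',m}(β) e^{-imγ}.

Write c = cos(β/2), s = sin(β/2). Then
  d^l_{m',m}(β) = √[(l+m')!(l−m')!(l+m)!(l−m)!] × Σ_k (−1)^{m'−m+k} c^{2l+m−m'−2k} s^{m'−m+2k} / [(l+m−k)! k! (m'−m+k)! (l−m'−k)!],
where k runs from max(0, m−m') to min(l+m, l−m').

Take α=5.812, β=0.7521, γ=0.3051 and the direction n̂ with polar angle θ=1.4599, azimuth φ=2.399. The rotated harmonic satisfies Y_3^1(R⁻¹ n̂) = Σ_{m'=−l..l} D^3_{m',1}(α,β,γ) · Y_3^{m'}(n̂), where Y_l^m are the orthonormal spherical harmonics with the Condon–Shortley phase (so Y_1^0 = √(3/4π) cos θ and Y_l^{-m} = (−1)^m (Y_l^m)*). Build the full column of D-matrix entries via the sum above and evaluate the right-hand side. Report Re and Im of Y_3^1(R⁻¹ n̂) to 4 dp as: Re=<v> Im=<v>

Need the full column D^3_{m',1} for m'=−3..3 at α=5.812, β=0.7521, γ=0.3051.
cos(β/2)=0.930123, sin(β/2)=0.367249
d^3_{-3,1}: single k=4 term ⇒ +0.060949;  D = -0.008979-0.060284i
d^3_{-2,1}: k∈[3..4] ⇒ +0.252077 -0.019649 = +0.232428;  D = +0.073847-0.220385i
d^3_{-1,1}: k∈[2..4] ⇒ +0.605667 -0.125897 +0.002453 = +0.482224;  D = +0.344077-0.337862i
d^3_{0,1}: k∈[1..3] ⇒ +0.885630 -0.414205 +0.021525 = +0.492950;  D = +0.470184-0.148076i
d^3_{1,1}: k∈[0..2] ⇒ +0.647502 -0.807556 +0.094423 = -0.065632;  D = -0.064729-0.010850i
d^3_{2,1}: k∈[0..1] ⇒ -0.808466 +0.252077 = -0.556389;  D = -0.447182-0.331054i
d^3_{3,1}: single k=0 term ⇒ +0.390956;  D = +0.174384+0.349910i
Y_3^{m'}(θ=1.4599,φ=2.399) and Σ D·Y over m':
  (-0.0090-0.0603i)·(+0.2501-0.3243i)  (+0.0738-0.2204i)·(+0.0096+0.1113i)  (+0.3441-0.3379i)·(+0.2221+0.2039i)  (+0.4702-0.1481i)·(-0.1214+0.0000i)  (-0.0647-0.0109i)·(-0.2221+0.2039i)  (-0.4472-0.3311i)·(+0.0096-0.1113i)  (+0.1744+0.3499i)·(-0.2501-0.3243i)
Y_3^1(R⁻¹ n̂) = +0.137027-0.101239i

Re=0.1370 Im=-0.1012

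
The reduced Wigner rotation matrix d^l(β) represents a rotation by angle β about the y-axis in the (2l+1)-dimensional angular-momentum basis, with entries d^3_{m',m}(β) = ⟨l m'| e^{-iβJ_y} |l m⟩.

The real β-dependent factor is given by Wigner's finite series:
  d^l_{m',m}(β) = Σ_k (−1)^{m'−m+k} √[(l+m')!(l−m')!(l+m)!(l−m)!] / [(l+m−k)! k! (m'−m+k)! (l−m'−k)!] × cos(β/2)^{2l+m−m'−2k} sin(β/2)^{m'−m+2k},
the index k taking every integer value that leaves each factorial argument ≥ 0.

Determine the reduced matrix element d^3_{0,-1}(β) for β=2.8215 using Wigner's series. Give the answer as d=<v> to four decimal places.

d^3_{0,-1}(β=2.8215) via Wigner's sum:
c=cos(2.8215/2)=0.159364, s=sin(2.8215/2)=0.987220; N=√[6·6·2·24]=41.569219
k: max(0,(-1)−(0))=0 … min(3+(-1),3−(0))=2
  k=0: (−1)^1·41.5692/(12)·0.1594^5·0.9872^1 = -0.000352
  k=1: (−1)^2·41.5692/(4)·0.1594^3·0.9872^3 = +0.040469
  k=2: (−1)^3·41.5692/(12)·0.1594^1·0.9872^5 = -0.517667
d^3_{0,-1}(2.8215) = -0.000352 +0.040469 -0.517667 = -0.477549

d=-0.4775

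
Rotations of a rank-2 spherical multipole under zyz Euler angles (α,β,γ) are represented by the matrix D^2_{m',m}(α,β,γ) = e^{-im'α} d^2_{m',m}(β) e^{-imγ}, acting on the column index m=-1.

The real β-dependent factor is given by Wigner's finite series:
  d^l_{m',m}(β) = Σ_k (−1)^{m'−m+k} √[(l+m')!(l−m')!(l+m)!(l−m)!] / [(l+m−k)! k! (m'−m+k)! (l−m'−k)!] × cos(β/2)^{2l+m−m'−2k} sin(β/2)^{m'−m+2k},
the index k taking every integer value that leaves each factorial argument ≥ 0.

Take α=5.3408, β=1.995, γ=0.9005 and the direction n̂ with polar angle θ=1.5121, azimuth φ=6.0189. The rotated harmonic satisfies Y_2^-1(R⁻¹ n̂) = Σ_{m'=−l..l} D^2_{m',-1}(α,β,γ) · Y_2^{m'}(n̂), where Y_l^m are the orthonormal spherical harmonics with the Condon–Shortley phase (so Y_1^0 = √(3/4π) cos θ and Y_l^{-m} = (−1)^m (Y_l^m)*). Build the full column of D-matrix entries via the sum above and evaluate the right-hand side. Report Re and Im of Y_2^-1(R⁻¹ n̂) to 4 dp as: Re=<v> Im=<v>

Need the full column D^2_{m',-1} for m'=−2..2 at α=5.3408, β=1.995, γ=0.9005.
cos(β/2)=0.542404, sin(β/2)=0.840118
d^2_{-2,-1}: single k=1 term ⇒ +0.268126;  D = +0.148400-0.223314i
d^2_{-1,-1}: k∈[0..1] ⇒ +0.086555 -0.622942 = -0.536387;  D = -0.535917+0.022460i
d^2_{0,-1}: k∈[0..1] ⇒ -0.328386 +0.787805 = +0.459419;  D = +0.285400+0.360018i
d^2_{1,-1}: k∈[0..1] ⇒ +0.622942 -0.498150 = +0.124792;  D = -0.033537+0.120201i
d^2_{2,-1}: single k=0 term ⇒ -0.643240;  D = +0.602836-0.224381i
Y_2^{m'}(θ=1.5121,φ=6.0189) and Σ D·Y over m':
  (+0.1484-0.2233i)·(+0.3324+0.1941i)  (-0.5359+0.0225i)·(+0.0437+0.0118i)  (+0.2854+0.3600i)·(-0.3121+0.0000i)  (-0.0335+0.1202i)·(-0.0437+0.0118i)  (+0.6028-0.2244i)·(+0.3324-0.1941i)
Y_2^-1(R⁻¹ n̂) = +0.136803-0.360410i

Re=0.1368 Im=-0.3604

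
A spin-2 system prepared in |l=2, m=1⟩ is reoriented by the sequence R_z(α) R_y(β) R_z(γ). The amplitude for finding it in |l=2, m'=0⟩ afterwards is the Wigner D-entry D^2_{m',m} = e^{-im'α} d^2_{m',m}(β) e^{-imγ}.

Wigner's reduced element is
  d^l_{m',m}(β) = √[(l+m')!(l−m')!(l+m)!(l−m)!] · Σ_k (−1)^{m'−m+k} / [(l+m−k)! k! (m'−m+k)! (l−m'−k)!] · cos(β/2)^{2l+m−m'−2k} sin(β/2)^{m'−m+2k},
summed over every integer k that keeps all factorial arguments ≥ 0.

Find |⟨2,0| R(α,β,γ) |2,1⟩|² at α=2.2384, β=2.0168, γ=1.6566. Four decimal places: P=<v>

Split into d^2_{0,1}(β=2.0168) × two z-phases.
c=cos(2.0168/2)=0.533215, s=sin(2.0168/2)=0.845980; N=√[2·2·6·1]=4.898979
The bounds max(0,m−m')=1 and min(l+m,l−m')=2 give 2 terms
  k=1: (−1)^0·4.8990/(2)·0.5332^3·0.8460^1 = +0.314154
  k=2: (−1)^1·4.8990/(2)·0.5332^1·0.8460^3 = -0.790784
d^2_{0,1}(2.0168) = +0.314154 -0.790784 = -0.476630
|D^2_{0,1}|² = |d^2_{0,1}(β)|² = (-0.476630)² = 0.227176 (the z-rotation phases have unit modulus)

P=0.2272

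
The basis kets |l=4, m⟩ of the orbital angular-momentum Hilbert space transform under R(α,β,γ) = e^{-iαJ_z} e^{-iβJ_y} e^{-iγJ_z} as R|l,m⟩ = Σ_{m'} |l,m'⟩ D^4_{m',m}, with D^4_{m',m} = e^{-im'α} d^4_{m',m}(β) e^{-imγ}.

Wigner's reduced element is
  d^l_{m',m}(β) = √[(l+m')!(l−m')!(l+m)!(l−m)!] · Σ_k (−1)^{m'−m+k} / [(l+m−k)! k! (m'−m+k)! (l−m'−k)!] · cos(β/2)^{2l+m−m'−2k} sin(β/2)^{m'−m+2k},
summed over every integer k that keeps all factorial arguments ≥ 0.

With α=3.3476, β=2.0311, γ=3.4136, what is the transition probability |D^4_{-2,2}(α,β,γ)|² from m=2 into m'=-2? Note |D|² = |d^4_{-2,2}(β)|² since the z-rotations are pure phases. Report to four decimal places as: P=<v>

First d^4_{-2,2}(β=2.0311), then the phase factors e^{-i(-2)α} and e^{-i(2)γ}:
c=cos(2.0311/2)=0.527153, s=sin(2.0311/2)=0.849771; N=√[2·720·720·2]=1440.000000
k∈{4,5,6} keeps every argument non-negative
  k=4: (−1)^0·1440.0000/(96)·0.5272^4·0.8498^4 = +0.604009
  k=5: (−1)^1·1440.0000/(120)·0.5272^2·0.8498^6 = -1.255637
  k=6: (−1)^2·1440.0000/(1440)·0.5272^0·0.8498^8 = +0.271903
d^4_{-2,2}(2.0311) = +0.604009 -1.255637 +0.271903 = -0.379725
|D^4_{-2,2}|² = |d^4_{-2,2}(β)|² = (-0.379725)² = 0.144191 (the z-rotation phases have unit modulus)

P=0.1442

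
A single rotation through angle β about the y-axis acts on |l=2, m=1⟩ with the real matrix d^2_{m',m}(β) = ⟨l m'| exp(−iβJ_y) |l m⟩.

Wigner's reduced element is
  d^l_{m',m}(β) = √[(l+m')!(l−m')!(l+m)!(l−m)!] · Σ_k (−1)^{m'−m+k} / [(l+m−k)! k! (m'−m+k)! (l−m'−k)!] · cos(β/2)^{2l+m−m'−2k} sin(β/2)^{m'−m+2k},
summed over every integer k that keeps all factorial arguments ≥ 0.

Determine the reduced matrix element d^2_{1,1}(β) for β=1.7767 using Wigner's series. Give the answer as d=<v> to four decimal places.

d=-0.5604

d^2_{1,1}(β=1.7767) via Wigner's sum:
Half-angle: c=0.630693, s=0.776032. N=√(6·1·6·1)=6.000000
Admissible k: 0..1 (factorial args all ≥0)
  k=0: (−1)^0·6.0000/(6)·0.6307^4·0.7760^0 = +0.158224
  k=1: (−1)^1·6.0000/(2)·0.6307^2·0.7760^2 = -0.718650
d^2_{1,1}(1.7767) = +0.158224 -0.718650 = -0.560425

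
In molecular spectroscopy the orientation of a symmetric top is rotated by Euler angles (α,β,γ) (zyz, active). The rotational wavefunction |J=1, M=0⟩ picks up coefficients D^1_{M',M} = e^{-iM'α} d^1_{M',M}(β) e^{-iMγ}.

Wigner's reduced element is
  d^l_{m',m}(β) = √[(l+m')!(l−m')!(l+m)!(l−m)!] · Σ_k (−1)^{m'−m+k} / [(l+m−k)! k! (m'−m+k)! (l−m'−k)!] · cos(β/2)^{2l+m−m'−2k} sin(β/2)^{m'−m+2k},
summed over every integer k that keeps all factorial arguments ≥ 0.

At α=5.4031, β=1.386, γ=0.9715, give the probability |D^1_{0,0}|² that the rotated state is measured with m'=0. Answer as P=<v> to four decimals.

P=0.0338

First d^1_{0,0}(β=1.386), then the phase factors e^{-i(0)α} and e^{-i(0)γ}:
With c≡cos(β/2)=0.769333 and s≡sin(β/2)=0.638848, N=[1·1·1·1]^{1/2}=1.000000
k: max(0,(0)−(0))=0 … min(1+(0),1−(0))=1
  k=0: (−1)^0·1.0000/(1)·0.7693^2·0.6388^0 = +0.591873
  k=1: (−1)^1·1.0000/(1)·0.7693^0·0.6388^2 = -0.408127
d^1_{0,0}(1.386) = +0.591873 -0.408127 = +0.183746
|D^1_{0,0}|² = |d^1_{0,0}(β)|² = (+0.183746)² = 0.033763 (the z-rotation phases have unit modulus)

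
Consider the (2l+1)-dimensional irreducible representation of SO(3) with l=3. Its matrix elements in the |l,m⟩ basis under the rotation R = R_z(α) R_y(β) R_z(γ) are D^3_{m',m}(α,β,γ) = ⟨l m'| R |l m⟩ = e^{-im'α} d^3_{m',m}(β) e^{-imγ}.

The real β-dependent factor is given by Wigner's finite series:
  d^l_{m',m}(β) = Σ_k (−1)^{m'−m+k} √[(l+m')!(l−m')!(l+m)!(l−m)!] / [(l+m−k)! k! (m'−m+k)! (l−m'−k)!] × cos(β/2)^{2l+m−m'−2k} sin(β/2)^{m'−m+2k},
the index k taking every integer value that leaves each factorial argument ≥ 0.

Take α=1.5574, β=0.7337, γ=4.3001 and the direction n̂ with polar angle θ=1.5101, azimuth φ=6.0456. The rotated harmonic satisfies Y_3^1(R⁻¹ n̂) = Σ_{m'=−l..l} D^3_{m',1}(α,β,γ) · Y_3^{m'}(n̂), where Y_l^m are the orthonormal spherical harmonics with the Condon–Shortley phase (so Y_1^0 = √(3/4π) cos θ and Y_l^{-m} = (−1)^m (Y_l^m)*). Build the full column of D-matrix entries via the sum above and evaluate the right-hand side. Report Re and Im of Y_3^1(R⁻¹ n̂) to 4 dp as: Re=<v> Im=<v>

Need the full column D^3_{m',1} for m'=−3..3 at α=1.5574, β=0.7337, γ=4.3001.
cos(β/2)=0.933462, sin(β/2)=0.358677
d^3_{-3,1}: single k=4 term ⇒ +0.055854;  D = +0.052031+0.020307i
d^3_{-2,1}: k∈[3..4] ⇒ +0.237372 -0.017523 = +0.219849;  D = +0.082667-0.203715i
d^3_{-1,1}: k∈[2..4] ⇒ +0.586063 -0.115371 +0.002129 = +0.472821;  D = -0.435701-0.183643i
d^3_{0,1}: k∈[1..3] ⇒ +0.880596 -0.390042 +0.019196 = +0.509750;  D = -0.204261+0.467036i
d^3_{1,1}: k∈[0..2] ⇒ +0.661575 -0.781417 +0.086528 = -0.033313;  D = -0.030340-0.013757i
d^3_{2,1}: k∈[0..1] ⇒ -0.803870 +0.237372 = -0.566498;  D = -0.240823+0.512762i
d^3_{3,1}: single k=0 term ⇒ +0.378302;  D = -0.340232-0.165392i
Y_3^{m'}(θ=1.5101,φ=6.0456) and Σ D·Y over m':
  (+0.0520+0.0203i)·(+0.3139+0.2713i)  (+0.0827-0.2037i)·(+0.0549+0.0283i)  (-0.4357-0.1836i)·(-0.3078-0.0745i)  (-0.2043+0.4670i)·(-0.0675+0.0000i)  (-0.0303-0.0138i)·(+0.3078-0.0745i)  (-0.2408+0.5128i)·(+0.0549-0.0283i)  (-0.3402-0.1654i)·(-0.3139+0.2713i)
Y_3^1(R⁻¹ n̂) = +0.297889+0.061705i

Re=0.2979 Im=0.0617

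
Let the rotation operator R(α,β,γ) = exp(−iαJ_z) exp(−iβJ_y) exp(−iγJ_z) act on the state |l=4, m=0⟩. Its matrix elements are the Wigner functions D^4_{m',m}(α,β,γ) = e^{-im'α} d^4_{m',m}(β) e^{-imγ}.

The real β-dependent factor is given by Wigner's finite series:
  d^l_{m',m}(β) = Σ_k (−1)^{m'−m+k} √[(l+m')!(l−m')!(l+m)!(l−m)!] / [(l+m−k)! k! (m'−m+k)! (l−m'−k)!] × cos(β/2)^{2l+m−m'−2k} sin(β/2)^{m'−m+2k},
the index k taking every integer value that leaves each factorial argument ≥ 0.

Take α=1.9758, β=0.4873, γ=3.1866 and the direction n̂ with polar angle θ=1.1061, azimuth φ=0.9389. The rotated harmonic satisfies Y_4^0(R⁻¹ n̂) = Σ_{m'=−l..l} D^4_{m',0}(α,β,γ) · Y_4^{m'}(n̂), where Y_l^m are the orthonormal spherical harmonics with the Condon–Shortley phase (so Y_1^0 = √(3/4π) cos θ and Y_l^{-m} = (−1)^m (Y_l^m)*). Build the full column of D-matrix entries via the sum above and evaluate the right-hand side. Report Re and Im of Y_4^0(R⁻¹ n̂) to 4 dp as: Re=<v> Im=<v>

Need the full column D^4_{m',0} for m'=−4..4 at α=1.9758, β=0.4873, γ=3.1866.
cos(β/2)=0.970464, sin(β/2)=0.241246
d^4_{-4,0}: single k=4 term ⇒ +0.025137;  D = -0.001237+0.025106i
d^4_{-3,0}: k∈[3..4] ⇒ +0.143002 -0.008837 = +0.134165;  D = +0.125763-0.046733i
d^4_{-2,0}: k∈[2..4] ⇒ +0.461232 -0.076007 +0.001761 = +0.386987;  D = -0.266825-0.280291i
d^4_{-1,0}: k∈[1..4] ⇒ +0.874644 -0.324299 +0.020041 -0.000206 = +0.570179;  D = -0.224663+0.524052i
d^4_{0,0}: k∈[0..4] ⇒ +0.786747 -0.777890 +0.108159 -0.002971 +0.000011 = +0.114057;  D = +0.114057+0.000000i
d^4_{1,0}: k∈[0..3] ⇒ -0.874644 +0.324299 -0.020041 +0.000206 = -0.570179;  D = +0.224663+0.524052i
d^4_{2,0}: k∈[0..2] ⇒ +0.461232 -0.076007 +0.001761 = +0.386987;  D = -0.266825+0.280291i
d^4_{3,0}: k∈[0..1] ⇒ -0.143002 +0.008837 = -0.134165;  D = -0.125763-0.046733i
d^4_{4,0}: single k=0 term ⇒ +0.025137;  D = -0.001237-0.025106i
Y_4^{m'}(θ=1.1061,φ=0.9389) and Σ D·Y over m':
  (-0.0012+0.0251i)·(-0.2310+0.1628i)  (+0.1258-0.0467i)·(-0.3798-0.1279i)  (-0.2668-0.2803i)·(-0.0328-0.1034i)  (-0.2247+0.5241i)·(-0.1785+0.2438i)  (+0.1141+0.0000i)·(-0.1707+0.0000i)  (+0.2247+0.5241i)·(+0.1785+0.2438i)  (-0.2668+0.2803i)·(-0.0328+0.1034i)  (-0.1258-0.0467i)·(+0.3798-0.1279i)  (-0.0012-0.0251i)·(-0.2310-0.1628i)
Y_4^0(R⁻¹ n̂) = -0.350372-0.000000i

Re=-0.3504 Im=0.0000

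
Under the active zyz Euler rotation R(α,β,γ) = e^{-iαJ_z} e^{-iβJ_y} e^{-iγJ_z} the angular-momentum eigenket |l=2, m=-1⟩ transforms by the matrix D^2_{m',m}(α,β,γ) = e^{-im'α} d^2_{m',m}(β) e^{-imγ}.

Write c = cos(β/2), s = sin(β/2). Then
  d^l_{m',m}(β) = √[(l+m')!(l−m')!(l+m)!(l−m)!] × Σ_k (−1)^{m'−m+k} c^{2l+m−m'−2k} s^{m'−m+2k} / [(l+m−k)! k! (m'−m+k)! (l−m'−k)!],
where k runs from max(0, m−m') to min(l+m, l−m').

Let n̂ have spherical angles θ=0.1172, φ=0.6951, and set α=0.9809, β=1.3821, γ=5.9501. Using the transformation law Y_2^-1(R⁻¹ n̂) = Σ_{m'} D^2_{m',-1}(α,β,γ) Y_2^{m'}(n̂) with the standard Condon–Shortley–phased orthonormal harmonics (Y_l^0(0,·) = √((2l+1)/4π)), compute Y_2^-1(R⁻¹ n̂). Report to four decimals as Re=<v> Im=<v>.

Re=-0.2041 Im=0.0786

Need the full column D^2_{m',-1} for m'=−2..2 at α=0.9809, β=1.3821, γ=5.9501.
cos(β/2)=0.770577, sin(β/2)=0.637347
d^2_{-2,-1}: single k=1 term ⇒ +0.583249;  D = -0.033762+0.582271i
d^2_{-1,-1}: k∈[0..1] ⇒ +0.352586 -0.723611 = -0.371025;  D = -0.295857-0.223893i
d^2_{0,-1}: k∈[0..1] ⇒ -0.714332 +0.488674 = -0.225658;  D = -0.213255+0.073781i
d^2_{1,-1}: k∈[0..1] ⇒ +0.723611 -0.165007 = +0.558604;  D = +0.141884-0.540284i
d^2_{2,-1}: single k=0 term ⇒ -0.399000;  D = +0.264319+0.298892i
Y_2^{m'}(θ=0.1172,φ=0.6951) and Σ D·Y over m':
  (-0.0338+0.5823i)·(+0.0009-0.0052i)  (-0.2959-0.2239i)·(+0.0689-0.0575i)  (-0.2133+0.0738i)·(+0.6178+0.0000i)  (+0.1419-0.5403i)·(-0.0689-0.0575i)  (+0.2643+0.2989i)·(+0.0009+0.0052i)
Y_2^-1(R⁻¹ n̂) = -0.204138+0.078617i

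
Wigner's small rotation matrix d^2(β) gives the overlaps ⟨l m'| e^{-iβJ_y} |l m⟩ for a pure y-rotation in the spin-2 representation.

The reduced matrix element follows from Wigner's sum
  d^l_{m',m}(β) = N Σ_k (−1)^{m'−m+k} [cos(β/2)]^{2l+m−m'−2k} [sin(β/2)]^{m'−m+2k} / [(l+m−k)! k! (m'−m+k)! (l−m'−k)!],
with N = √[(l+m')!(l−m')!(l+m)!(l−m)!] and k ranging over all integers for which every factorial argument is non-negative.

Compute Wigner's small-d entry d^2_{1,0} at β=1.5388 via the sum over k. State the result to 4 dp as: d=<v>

d^2_{1,0}(β=1.5388) via Wigner's sum:
c=cos(1.5388/2)=0.718328, s=sin(1.5388/2)=0.695704; N=√[6·1·2·2]=4.898979
Admissible k: 0..1 (factorial args all ≥0)
  k=0: (−1)^1·4.8990/(2)·0.7183^3·0.6957^1 = -0.631639
  k=1: (−1)^2·4.8990/(2)·0.7183^1·0.6957^3 = +0.592479
d^2_{1,0}(1.5388) = -0.631639 +0.592479 = -0.039161

d=-0.0392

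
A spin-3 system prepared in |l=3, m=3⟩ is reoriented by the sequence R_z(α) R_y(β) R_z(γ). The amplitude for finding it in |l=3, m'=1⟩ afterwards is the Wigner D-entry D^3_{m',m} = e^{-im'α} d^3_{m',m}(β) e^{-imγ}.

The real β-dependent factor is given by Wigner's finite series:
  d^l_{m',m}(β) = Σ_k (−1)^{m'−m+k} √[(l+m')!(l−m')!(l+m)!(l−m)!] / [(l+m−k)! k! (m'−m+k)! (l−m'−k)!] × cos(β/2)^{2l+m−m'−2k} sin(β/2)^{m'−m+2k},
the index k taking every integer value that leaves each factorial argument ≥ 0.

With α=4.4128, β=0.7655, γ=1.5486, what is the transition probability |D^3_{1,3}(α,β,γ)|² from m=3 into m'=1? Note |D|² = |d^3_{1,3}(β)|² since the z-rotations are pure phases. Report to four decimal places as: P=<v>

P=0.1600

First d^3_{1,3}(β=0.7655), then the phase factors e^{-i(1)α} and e^{-i(3)γ}:
With c≡cos(β/2)=0.927641 and s≡sin(β/2)=0.373473, N=[24·2·720·1]^{1/2}=185.903201
The bounds max(0,m−m')=2 and min(l+m,l−m')=2 give 1 term
  k=2: (−1)^0·185.9032/(48)·0.9276^4·0.3735^2 = +0.400022
d^3_{1,3}(0.7655) = +0.400022
|D^3_{1,3}|² = |d^3_{1,3}(β)|² = (+0.400022)² = 0.160017 (the z-rotation phases have unit modulus)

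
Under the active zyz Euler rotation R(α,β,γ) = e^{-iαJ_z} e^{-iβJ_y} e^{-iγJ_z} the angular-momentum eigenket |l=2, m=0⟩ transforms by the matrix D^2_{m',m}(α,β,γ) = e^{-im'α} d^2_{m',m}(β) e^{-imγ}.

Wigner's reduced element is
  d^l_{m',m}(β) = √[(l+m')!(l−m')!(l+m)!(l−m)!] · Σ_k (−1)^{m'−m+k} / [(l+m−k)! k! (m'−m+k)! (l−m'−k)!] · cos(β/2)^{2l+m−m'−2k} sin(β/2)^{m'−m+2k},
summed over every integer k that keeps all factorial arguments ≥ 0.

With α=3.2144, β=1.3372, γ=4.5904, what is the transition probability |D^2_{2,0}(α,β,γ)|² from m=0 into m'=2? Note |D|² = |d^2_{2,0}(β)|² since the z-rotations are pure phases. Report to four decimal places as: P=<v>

P=0.3359

D^2_{2,0}(3.2144,1.3372,4.5904) = e^{-i·2·3.2144}·d^2_{2,0}(1.3372)·e^{-i·0·4.5904}. Compute d first:
c=cos(1.3372/2)=0.784690, s=sin(1.3372/2)=0.619888; N=√[24·1·2·2]=9.797959
The bounds max(0,m−m')=0 and min(l+m,l−m')=0 give 1 term
  k=0: (−1)^2·9.7980/(4)·0.7847^2·0.6199^2 = +0.579560
d^2_{2,0}(1.3372) = +0.579560
|D^2_{2,0}|² = |d^2_{2,0}(β)|² = (+0.579560)² = 0.335890 (the z-rotation phases have unit modulus)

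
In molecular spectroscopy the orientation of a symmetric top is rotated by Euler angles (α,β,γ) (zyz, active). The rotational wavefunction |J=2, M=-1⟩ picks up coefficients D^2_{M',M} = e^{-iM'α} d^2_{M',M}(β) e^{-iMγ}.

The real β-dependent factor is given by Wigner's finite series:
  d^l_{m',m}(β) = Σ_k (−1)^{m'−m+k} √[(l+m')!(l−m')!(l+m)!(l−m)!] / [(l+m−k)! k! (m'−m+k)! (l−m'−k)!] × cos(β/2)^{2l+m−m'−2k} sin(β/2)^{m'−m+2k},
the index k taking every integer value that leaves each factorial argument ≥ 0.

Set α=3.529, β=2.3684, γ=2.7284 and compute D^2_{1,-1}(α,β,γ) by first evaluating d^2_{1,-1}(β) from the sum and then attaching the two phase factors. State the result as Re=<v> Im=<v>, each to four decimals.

Split into d^2_{1,-1}(β=2.3684) × two z-phases.
Half-angle: c=0.377038, s=0.926198. N=√(6·1·1·6)=6.000000
Admissible k: 0..1 (factorial args all ≥0)
  k=0: (−1)^2·6.0000/(2)·0.3770^2·0.9262^2 = +0.365847
  k=1: (−1)^3·6.0000/(6)·0.3770^0·0.9262^4 = -0.735893
d^2_{1,-1}(2.3684) = +0.365847 -0.735893 = -0.370047
Attach z-rotation phases: D = e^{-i(1)(3.529)}·(-0.370047)·e^{-i(-1)(2.7284)} = -0.257655+0.265610i

Re=-0.2577 Im=0.2656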